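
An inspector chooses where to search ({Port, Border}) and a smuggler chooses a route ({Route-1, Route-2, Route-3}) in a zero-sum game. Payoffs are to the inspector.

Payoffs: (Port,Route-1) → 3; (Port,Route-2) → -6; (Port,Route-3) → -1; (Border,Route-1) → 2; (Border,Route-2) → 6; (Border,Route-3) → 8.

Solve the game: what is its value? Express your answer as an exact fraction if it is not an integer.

Row minima: Port → -6, Border → 2; maximin = 2.
Column maxima: Route-1 → 3, Route-2 → 6, Route-3 → 8; minimax = 3.
2 ≠ 3, so there is no saddle point; optimal play is mixed.
Route-3 is strictly dominated by Route-2 (it gives the inspector strictly more in every row), so the smuggler never plays it.
On the remaining 2×2 (Port, Border vs Route-1, Route-2):
Let the inspector play Port with probability p. Expected payoff against Route-1: 3p + 2(1−p) = p + 2; against Route-2: (-6)p + 6(1−p) = −12p + 6.
Setting these equal: p + 2 = −12p + 6 ⇒ 13p = 4 ⇒ p = 4/13, and the value is (1)·(4/13) + 2 = 30/13.
For the smuggler: with q = P(Route-1), equating Port's and Border's payoffs gives 9q − 6 = −4q + 6 ⇒ q = 12/13.

30/13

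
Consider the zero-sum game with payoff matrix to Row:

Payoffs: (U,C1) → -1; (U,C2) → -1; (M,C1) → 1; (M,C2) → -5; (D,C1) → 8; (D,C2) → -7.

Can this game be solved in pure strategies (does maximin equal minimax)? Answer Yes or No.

Row minima: U → -1, M → -5, D → -7; maximin = -1.
Column maxima: C1 → 8, C2 → -1; minimax = -1.
maximin = minimax = -1, so a saddle point exists.

Yes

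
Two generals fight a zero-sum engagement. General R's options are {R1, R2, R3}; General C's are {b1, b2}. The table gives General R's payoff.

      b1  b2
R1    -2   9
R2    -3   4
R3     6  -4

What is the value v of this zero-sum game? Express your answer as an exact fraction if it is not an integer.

Row minima: R1 → -2, R2 → -3, R3 → -4; maximin = -2.
Column maxima: b1 → 6, b2 → 9; minimax = 6.
-2 ≠ 6, so there is no saddle point; optimal play is mixed.
R2 is strictly dominated by R1, so General R never plays it.
On the remaining 2×2 (R1, R3 vs b1, b2):
Let General R play R1 with probability p. Expected payoff against b1: (-2)p + 6(1−p) = −8p + 6; against b2: 9p + (-4)(1−p) = 13p − 4.
Setting these equal: −8p + 6 = 13p − 4 ⇒ −21p = -10 ⇒ p = 10/21, and the value is (-8)·(10/21) + 6 = 46/21.
For General C: with q = P(b1), equating R1's and R3's payoffs gives −11q + 9 = 10q − 4 ⇒ q = 13/21.

46/21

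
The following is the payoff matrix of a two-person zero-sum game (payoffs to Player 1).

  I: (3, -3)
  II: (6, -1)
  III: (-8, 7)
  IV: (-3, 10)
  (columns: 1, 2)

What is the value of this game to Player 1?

57/20

Row minima: I → -3, II → -1, III → -8, IV → -3; maximin = -1.
Column maxima: 1 → 6, 2 → 10; minimax = 6.
-1 ≠ 6, so there is no saddle point; optimal play is mixed.
I is strictly dominated by II, so Player 1 never plays it.
III is strictly dominated by IV, so Player 1 never plays it.
On the remaining 2×2 (II, IV vs 1, 2):
Let Player 1 play II with probability p. Expected payoff against 1: 6p + (-3)(1−p) = 9p − 3; against 2: (-1)p + 10(1−p) = −11p + 10.
Setting these equal: 9p − 3 = −11p + 10 ⇒ 20p = 13 ⇒ p = 13/20, and the value is (9)·(13/20) − 3 = 57/20.
For Player 2: with q = P(1), equating II's and IV's payoffs gives 7q − 1 = −13q + 10 ⇒ q = 11/20.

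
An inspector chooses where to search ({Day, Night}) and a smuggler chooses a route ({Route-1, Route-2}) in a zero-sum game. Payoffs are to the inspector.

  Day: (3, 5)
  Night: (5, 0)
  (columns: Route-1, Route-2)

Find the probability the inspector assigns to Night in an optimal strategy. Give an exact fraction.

Row minima: Day → 3, Night → 0; maximin = 3.
Column maxima: Route-1 → 5, Route-2 → 5; minimax = 5.
3 ≠ 5, so there is no saddle point; optimal play is mixed.
Let the inspector play Day with probability p. Expected payoff against Route-1: 3p + 5(1−p) = −2p + 5; against Route-2: 5p + 0(1−p) = 5p.
Setting these equal: −2p + 5 = 5p ⇒ −7p = -5 ⇒ p = 5/7, and the value is (-2)·(5/7) + 5 = 25/7.
For the smuggler: with q = P(Route-1), equating Day's and Night's payoffs gives −2q + 5 = 5q ⇒ q = 5/7.

2/7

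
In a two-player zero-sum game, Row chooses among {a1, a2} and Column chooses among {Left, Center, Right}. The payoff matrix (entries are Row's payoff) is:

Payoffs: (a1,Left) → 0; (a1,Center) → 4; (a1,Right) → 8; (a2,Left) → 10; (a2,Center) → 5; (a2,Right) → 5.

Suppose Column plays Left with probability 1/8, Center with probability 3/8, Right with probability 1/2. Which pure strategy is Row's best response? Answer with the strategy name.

a2

Expected payoff of a1: (1/8)·0 + (3/8)·4 + (1/2)·8 = 11/2.
Expected payoff of a2: (1/8)·10 + (3/8)·5 + (1/2)·5 = 45/8.
The largest is 45/8, so Row's best response is a2.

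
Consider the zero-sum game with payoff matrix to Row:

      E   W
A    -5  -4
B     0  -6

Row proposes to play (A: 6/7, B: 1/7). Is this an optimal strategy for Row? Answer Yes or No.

Yes

Against E this mix gives (6/7)·(-5) + (1/7)·0 = -30/7.
Against W this mix gives (6/7)·(-4) + (1/7)·(-6) = -30/7.
All of Column's active replies (E, W) yield -30/7, and no column does worse for Row. The mix makes Column indifferent and guarantees -30/7, so it is optimal.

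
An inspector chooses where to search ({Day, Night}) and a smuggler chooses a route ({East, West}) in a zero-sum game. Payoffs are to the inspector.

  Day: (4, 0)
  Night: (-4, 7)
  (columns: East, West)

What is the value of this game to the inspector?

28/15

Row minima: Day → 0, Night → -4; maximin = 0.
Column maxima: East → 4, West → 7; minimax = 4.
0 ≠ 4, so there is no saddle point; optimal play is mixed.
Let the inspector play Day with probability p. Expected payoff against East: 4p + (-4)(1−p) = 8p − 4; against West: 0p + 7(1−p) = −7p + 7.
Setting these equal: 8p − 4 = −7p + 7 ⇒ 15p = 11 ⇒ p = 11/15, and the value is (8)·(11/15) − 4 = 28/15.
For the smuggler: with q = P(East), equating Day's and Night's payoffs gives 4q = −11q + 7 ⇒ q = 7/15.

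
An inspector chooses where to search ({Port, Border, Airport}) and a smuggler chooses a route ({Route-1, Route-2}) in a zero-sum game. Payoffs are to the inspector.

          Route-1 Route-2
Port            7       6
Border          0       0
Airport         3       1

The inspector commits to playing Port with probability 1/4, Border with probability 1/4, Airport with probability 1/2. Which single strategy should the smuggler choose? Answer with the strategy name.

If the smuggler plays Route-1, the inspector's expected payoff is (1/4)·7 + (1/4)·0 + (1/2)·3 = 13/4.
If the smuggler plays Route-2, the inspector's expected payoff is (1/4)·6 + (1/4)·0 + (1/2)·1 = 2.
The smuggler minimizes the inspector's payoff; the smallest is 2, so the best response is Route-2.

Route-2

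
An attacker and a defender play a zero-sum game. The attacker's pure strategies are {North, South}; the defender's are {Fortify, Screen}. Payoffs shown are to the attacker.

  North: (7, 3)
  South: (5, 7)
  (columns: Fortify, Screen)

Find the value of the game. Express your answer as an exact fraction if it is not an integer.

Row minima: North → 3, South → 5; maximin = 5.
Column maxima: Fortify → 7, Screen → 7; minimax = 7.
5 ≠ 7, so there is no saddle point; optimal play is mixed.
Let the attacker play North with probability p. Expected payoff against Fortify: 7p + 5(1−p) = 2p + 5; against Screen: 3p + 7(1−p) = −4p + 7.
Setting these equal: 2p + 5 = −4p + 7 ⇒ 6p = 2 ⇒ p = 1/3, and the value is (2)·(1/3) + 5 = 17/3.
For the defender: with q = P(Fortify), equating North's and South's payoffs gives 4q + 3 = −2q + 7 ⇒ q = 2/3.

17/3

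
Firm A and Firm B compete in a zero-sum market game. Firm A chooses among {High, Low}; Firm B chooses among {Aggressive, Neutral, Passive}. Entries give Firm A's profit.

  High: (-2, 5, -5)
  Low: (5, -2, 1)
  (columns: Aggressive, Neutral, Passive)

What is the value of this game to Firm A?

Row minima: High → -5, Low → -2; maximin = -2.
Column maxima: Aggressive → 5, Neutral → 5, Passive → 1; minimax = 1.
-2 ≠ 1, so there is no saddle point; optimal play is mixed.
Aggressive is strictly dominated by Passive (it gives Firm A strictly more in every row), so Firm B never plays it.
On the remaining 2×2 (High, Low vs Neutral, Passive):
Let Firm A play High with probability p. Expected payoff against Neutral: 5p + (-2)(1−p) = 7p − 2; against Passive: (-5)p + 1(1−p) = −6p + 1.
Setting these equal: 7p − 2 = −6p + 1 ⇒ 13p = 3 ⇒ p = 3/13, and the value is (7)·(3/13) − 2 = -5/13.
For Firm B: with q = P(Neutral), equating High's and Low's payoffs gives 10q − 5 = −3q + 1 ⇒ q = 6/13.

-5/13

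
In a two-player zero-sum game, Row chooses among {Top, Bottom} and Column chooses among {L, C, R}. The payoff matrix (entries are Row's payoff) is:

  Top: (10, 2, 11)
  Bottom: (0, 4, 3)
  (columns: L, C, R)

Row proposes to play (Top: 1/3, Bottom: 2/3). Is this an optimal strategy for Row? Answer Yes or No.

Against L this mix gives (1/3)·10 + (2/3)·0 = 10/3.
Against C this mix gives (1/3)·2 + (2/3)·4 = 10/3.
Against R this mix gives (1/3)·11 + (2/3)·3 = 17/3.
All of Column's active replies (L, C) yield 10/3, and no column does worse for Row. The mix makes Column indifferent and guarantees 10/3, so it is optimal.

Yes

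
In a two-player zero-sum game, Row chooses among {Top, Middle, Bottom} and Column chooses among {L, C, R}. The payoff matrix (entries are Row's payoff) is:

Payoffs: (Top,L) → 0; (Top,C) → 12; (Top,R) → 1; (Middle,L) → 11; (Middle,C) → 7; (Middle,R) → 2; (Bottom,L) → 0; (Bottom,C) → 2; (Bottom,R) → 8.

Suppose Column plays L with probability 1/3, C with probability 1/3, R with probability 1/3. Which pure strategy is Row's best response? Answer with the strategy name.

Expected payoff of Top: (1/3)·0 + (1/3)·12 + (1/3)·1 = 13/3.
Expected payoff of Middle: (1/3)·11 + (1/3)·7 + (1/3)·2 = 20/3.
Expected payoff of Bottom: (1/3)·0 + (1/3)·2 + (1/3)·8 = 10/3.
The largest is 20/3, so Row's best response is Middle.

Middle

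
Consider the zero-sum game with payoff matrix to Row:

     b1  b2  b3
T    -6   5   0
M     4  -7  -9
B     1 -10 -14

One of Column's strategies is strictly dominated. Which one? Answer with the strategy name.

b2

b3 holds Row's payoff strictly below b2 in every row: 0 < 5, -9 < -7, -14 < -10.
So b2 is strictly dominated for Column.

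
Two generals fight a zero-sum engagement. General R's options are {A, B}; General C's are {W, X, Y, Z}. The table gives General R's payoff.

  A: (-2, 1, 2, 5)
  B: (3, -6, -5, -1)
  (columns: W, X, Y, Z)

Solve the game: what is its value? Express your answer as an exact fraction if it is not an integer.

-3/4

Row minima: A → -2, B → -6; maximin = -2.
Column maxima: W → 3, X → 1, Y → 2, Z → 5; minimax = 1.
-2 ≠ 1, so there is no saddle point; optimal play is mixed.
Y is strictly dominated by X (it gives General R strictly more in every row), so General C never plays it.
Z is strictly dominated by X (it gives General R strictly more in every row), so General C never plays it.
On the remaining 2×2 (A, B vs W, X):
Let General R play A with probability p. Expected payoff against W: (-2)p + 3(1−p) = −5p + 3; against X: 1p + (-6)(1−p) = 7p − 6.
Setting these equal: −5p + 3 = 7p − 6 ⇒ −12p = -9 ⇒ p = 3/4, and the value is (-5)·(3/4) + 3 = -3/4.
For General C: with q = P(W), equating A's and B's payoffs gives −3q + 1 = 9q − 6 ⇒ q = 7/12.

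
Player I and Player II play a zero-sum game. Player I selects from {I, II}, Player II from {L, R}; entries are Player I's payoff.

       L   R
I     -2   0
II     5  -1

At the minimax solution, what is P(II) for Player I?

1/4

Row minima: I → -2, II → -1; maximin = -1.
Column maxima: L → 5, R → 0; minimax = 0.
-1 ≠ 0, so there is no saddle point; optimal play is mixed.
Let Player I play I with probability p. Expected payoff against L: (-2)p + 5(1−p) = −7p + 5; against R: 0p + (-1)(1−p) = p − 1.
Setting these equal: −7p + 5 = p − 1 ⇒ −8p = -6 ⇒ p = 3/4, and the value is (-7)·(3/4) + 5 = -1/4.
For Player II: with q = P(L), equating I's and II's payoffs gives −2q = 6q − 1 ⇒ q = 1/8.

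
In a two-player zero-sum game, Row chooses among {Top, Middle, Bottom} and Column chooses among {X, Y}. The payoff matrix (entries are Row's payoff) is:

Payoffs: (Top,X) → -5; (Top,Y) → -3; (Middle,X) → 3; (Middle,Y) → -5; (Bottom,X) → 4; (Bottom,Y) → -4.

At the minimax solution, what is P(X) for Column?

1/10

Row minima: Top → -5, Middle → -5, Bottom → -4; maximin = -4.
Column maxima: X → 4, Y → -3; minimax = -3.
-4 ≠ -3, so there is no saddle point; optimal play is mixed.
Middle is strictly dominated by Bottom, so Row never plays it.
On the remaining 2×2 (Top, Bottom vs X, Y):
Let Row play Top with probability p. Expected payoff against X: (-5)p + 4(1−p) = −9p + 4; against Y: (-3)p + (-4)(1−p) = p − 4.
Setting these equal: −9p + 4 = p − 4 ⇒ −10p = -8 ⇒ p = 4/5, and the value is (-9)·(4/5) + 4 = -16/5.
For Column: with q = P(X), equating Top's and Bottom's payoffs gives −2q − 3 = 8q − 4 ⇒ q = 1/10.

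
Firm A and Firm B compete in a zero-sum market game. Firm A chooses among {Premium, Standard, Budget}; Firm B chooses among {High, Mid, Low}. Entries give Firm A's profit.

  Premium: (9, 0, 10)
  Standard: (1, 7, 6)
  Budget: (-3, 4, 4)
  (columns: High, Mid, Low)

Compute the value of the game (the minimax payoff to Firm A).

Row minima: Premium → 0, Standard → 1, Budget → -3; maximin = 1.
Column maxima: High → 9, Mid → 7, Low → 10; minimax = 7.
1 ≠ 7, so there is no saddle point; optimal play is mixed.
Budget is strictly dominated by Standard, so Firm A never plays it.
Low is strictly dominated by High (it gives Firm A strictly more in every row), so Firm B never plays it.
On the remaining 2×2 (Premium, Standard vs High, Mid):
Let Firm A play Premium with probability p. Expected payoff against High: 9p + 1(1−p) = 8p + 1; against Mid: 0p + 7(1−p) = −7p + 7.
Setting these equal: 8p + 1 = −7p + 7 ⇒ 15p = 6 ⇒ p = 2/5, and the value is (8)·(2/5) + 1 = 21/5.
For Firm B: with q = P(High), equating Premium's and Standard's payoffs gives 9q = −6q + 7 ⇒ q = 7/15.

21/5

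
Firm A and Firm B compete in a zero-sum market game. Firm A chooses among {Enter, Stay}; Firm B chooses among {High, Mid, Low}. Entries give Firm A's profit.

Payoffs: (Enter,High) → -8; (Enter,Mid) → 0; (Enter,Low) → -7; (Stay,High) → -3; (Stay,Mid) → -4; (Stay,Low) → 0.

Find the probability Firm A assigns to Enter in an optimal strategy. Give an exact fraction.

Row minima: Enter → -8, Stay → -4; maximin = -4.
Column maxima: High → -3, Mid → 0, Low → 0; minimax = -3.
-4 ≠ -3, so there is no saddle point; optimal play is mixed.
Low is strictly dominated by High (it gives Firm A strictly more in every row), so Firm B never plays it.
On the remaining 2×2 (Enter, Stay vs High, Mid):
Let Firm A play Enter with probability p. Expected payoff against High: (-8)p + (-3)(1−p) = −5p − 3; against Mid: 0p + (-4)(1−p) = 4p − 4.
Setting these equal: −5p − 3 = 4p − 4 ⇒ −9p = -1 ⇒ p = 1/9, and the value is (-5)·(1/9) − 3 = -32/9.
For Firm B: with q = P(High), equating Enter's and Stay's payoffs gives −8q = q − 4 ⇒ q = 4/9.

1/9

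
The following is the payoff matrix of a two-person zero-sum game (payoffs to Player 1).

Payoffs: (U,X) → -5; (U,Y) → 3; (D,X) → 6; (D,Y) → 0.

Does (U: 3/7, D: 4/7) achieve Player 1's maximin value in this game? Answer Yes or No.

Yes

Against X this mix gives (3/7)·(-5) + (4/7)·6 = 9/7.
Against Y this mix gives (3/7)·3 + (4/7)·0 = 9/7.
All of Player 2's active replies (X, Y) yield 9/7, and no column does worse for Player 1. The mix makes Player 2 indifferent and guarantees 9/7, so it is optimal.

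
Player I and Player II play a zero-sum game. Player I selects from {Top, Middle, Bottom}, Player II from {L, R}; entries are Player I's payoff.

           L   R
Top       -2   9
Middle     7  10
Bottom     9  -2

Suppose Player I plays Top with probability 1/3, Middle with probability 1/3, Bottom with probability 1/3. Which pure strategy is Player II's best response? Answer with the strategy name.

L

If Player II plays L, Player I's expected payoff is (1/3)·(-2) + (1/3)·7 + (1/3)·9 = 14/3.
If Player II plays R, Player I's expected payoff is (1/3)·9 + (1/3)·10 + (1/3)·(-2) = 17/3.
Player II minimizes Player I's payoff; the smallest is 14/3, so the best response is L.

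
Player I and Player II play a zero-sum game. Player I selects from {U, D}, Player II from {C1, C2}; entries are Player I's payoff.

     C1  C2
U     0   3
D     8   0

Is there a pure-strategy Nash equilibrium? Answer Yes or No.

No

Row minima: U → 0, D → 0; maximin = 0.
Column maxima: C1 → 8, C2 → 3; minimax = 3.
0 ≠ 3, so no pure-strategy equilibrium exists.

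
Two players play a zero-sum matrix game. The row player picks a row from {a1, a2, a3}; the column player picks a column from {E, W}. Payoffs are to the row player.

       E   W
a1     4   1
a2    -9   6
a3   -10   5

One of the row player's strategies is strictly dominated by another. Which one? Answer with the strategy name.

a3

a2 gives a strictly higher payoff than a3 against every column: -9 > -10, 6 > 5.
So a3 is strictly dominated and the row player never plays it.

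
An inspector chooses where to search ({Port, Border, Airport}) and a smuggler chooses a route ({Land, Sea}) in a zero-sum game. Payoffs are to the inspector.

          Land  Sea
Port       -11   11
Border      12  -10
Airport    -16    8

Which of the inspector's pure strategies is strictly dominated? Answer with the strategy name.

Airport

Port gives a strictly higher payoff than Airport against every column: -11 > -16, 11 > 8.
So Airport is strictly dominated and the inspector never plays it.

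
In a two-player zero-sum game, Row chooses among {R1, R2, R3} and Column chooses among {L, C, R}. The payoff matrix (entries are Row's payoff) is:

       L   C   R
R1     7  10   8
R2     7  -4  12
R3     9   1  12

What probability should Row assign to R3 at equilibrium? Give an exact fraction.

3/11

Row minima: R1 → 7, R2 → -4, R3 → 1; maximin = 7.
Column maxima: L → 9, C → 10, R → 12; minimax = 9.
7 ≠ 9, so there is no saddle point; optimal play is mixed.
R is strictly dominated by L (it gives Row strictly more in every row), so Column never plays it.
With R eliminated, R2 is strictly dominated by R3 (R3 gives Row strictly more in every remaining column), so Row never plays it.
On the remaining 2×2 (R1, R3 vs L, C):
Let Row play R1 with probability p. Expected payoff against L: 7p + 9(1−p) = −2p + 9; against C: 10p + 1(1−p) = 9p + 1.
Setting these equal: −2p + 9 = 9p + 1 ⇒ −11p = -8 ⇒ p = 8/11, and the value is (-2)·(8/11) + 9 = 83/11.
For Column: with q = P(L), equating R1's and R3's payoffs gives −3q + 10 = 8q + 1 ⇒ q = 9/11.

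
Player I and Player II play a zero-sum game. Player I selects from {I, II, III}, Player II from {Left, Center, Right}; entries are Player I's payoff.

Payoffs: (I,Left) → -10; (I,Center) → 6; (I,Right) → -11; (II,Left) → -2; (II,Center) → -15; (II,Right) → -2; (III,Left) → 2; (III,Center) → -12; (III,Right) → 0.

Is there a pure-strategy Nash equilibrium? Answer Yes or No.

Row minima: I → -11, II → -15, III → -12; maximin = -11.
Column maxima: Left → 2, Center → 6, Right → 0; minimax = 0.
-11 ≠ 0, so no pure-strategy equilibrium exists.

No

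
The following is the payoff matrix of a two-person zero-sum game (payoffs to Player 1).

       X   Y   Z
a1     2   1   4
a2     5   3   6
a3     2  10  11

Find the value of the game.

22/5

Row minima: a1 → 1, a2 → 3, a3 → 2; maximin = 3.
Column maxima: X → 5, Y → 10, Z → 11; minimax = 5.
3 ≠ 5, so there is no saddle point; optimal play is mixed.
a1 is strictly dominated by a2, so Player 1 never plays it.
Z is strictly dominated by X (it gives Player 1 strictly more in every row), so Player 2 never plays it.
On the remaining 2×2 (a2, a3 vs X, Y):
Let Player 1 play a2 with probability p. Expected payoff against X: 5p + 2(1−p) = 3p + 2; against Y: 3p + 10(1−p) = −7p + 10.
Setting these equal: 3p + 2 = −7p + 10 ⇒ 10p = 8 ⇒ p = 4/5, and the value is (3)·(4/5) + 2 = 22/5.
For Player 2: with q = P(X), equating a2's and a3's payoffs gives 2q + 3 = −8q + 10 ⇒ q = 7/10.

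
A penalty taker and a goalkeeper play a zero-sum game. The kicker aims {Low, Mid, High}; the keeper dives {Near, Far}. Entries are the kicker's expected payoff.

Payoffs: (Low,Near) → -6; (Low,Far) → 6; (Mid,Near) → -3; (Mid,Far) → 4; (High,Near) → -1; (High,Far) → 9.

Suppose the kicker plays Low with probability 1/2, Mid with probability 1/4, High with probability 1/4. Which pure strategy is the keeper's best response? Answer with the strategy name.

If the keeper plays Near, the kicker's expected payoff is (1/2)·(-6) + (1/4)·(-3) + (1/4)·(-1) = -4.
If the keeper plays Far, the kicker's expected payoff is (1/2)·6 + (1/4)·4 + (1/4)·9 = 25/4.
The keeper minimizes the kicker's payoff; the smallest is -4, so the best response is Near.

Near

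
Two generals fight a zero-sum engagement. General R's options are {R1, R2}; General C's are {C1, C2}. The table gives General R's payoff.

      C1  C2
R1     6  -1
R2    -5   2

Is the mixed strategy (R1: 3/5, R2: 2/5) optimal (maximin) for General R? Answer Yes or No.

No

Against C1 this mix gives (3/5)·6 + (2/5)·(-5) = 8/5.
Against C2 this mix gives (3/5)·(-1) + (2/5)·2 = 1/5.
General C will play C2, holding General R to 1/5. Shifting weight toward the row that does better against C2 would raise this floor (the equalizing mix achieves 1/2 against both C2 and C1), so the proposed strategy is not optimal.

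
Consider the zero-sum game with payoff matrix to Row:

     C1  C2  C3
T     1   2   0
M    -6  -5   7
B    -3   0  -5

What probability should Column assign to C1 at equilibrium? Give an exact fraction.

1/2

Row minima: T → 0, M → -6, B → -5; maximin = 0.
Column maxima: C1 → 1, C2 → 2, C3 → 7; minimax = 1.
0 ≠ 1, so there is no saddle point; optimal play is mixed.
B is strictly dominated by T, so Row never plays it.
C2 is strictly dominated by C1 (it gives Row strictly more in every row), so Column never plays it.
On the remaining 2×2 (T, M vs C1, C3):
Let Row play T with probability p. Expected payoff against C1: 1p + (-6)(1−p) = 7p − 6; against C3: 0p + 7(1−p) = −7p + 7.
Setting these equal: 7p − 6 = −7p + 7 ⇒ 14p = 13 ⇒ p = 13/14, and the value is (7)·(13/14) − 6 = 1/2.
For Column: with q = P(C1), equating T's and M's payoffs gives q = −13q + 7 ⇒ q = 1/2.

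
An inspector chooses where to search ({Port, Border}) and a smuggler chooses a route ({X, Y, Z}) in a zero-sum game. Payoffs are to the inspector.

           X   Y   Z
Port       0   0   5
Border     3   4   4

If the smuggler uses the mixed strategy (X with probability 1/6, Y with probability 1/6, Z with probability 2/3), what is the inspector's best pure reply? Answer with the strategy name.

Expected payoff of Port: (1/6)·0 + (1/6)·0 + (2/3)·5 = 10/3.
Expected payoff of Border: (1/6)·3 + (1/6)·4 + (2/3)·4 = 23/6.
The largest is 23/6, so the inspector's best response is Border.

Border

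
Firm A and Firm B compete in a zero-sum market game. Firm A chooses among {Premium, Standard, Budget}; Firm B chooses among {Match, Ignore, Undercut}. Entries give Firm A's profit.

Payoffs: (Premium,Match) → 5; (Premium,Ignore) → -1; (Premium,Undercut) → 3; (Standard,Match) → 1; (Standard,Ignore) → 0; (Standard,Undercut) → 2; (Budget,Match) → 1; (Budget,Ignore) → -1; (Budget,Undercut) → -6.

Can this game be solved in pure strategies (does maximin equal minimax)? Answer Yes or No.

Row minima: Premium → -1, Standard → 0, Budget → -6; maximin = 0.
Column maxima: Match → 5, Ignore → 0, Undercut → 3; minimax = 0.
maximin = minimax = 0, so a saddle point exists.

Yes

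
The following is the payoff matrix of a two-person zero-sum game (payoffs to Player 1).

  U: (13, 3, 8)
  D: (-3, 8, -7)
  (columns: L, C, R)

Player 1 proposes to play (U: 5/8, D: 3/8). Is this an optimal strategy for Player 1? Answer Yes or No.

Against L this mix gives (5/8)·13 + (3/8)·(-3) = 7.
Against C this mix gives (5/8)·3 + (3/8)·8 = 39/8.
Against R this mix gives (5/8)·8 + (3/8)·(-7) = 19/8.
Player 2 will play R, holding Player 1 to 19/8. Shifting weight toward the row that does better against R would raise this floor (the equalizing mix achieves 17/4 against both R and C), so the proposed strategy is not optimal.

No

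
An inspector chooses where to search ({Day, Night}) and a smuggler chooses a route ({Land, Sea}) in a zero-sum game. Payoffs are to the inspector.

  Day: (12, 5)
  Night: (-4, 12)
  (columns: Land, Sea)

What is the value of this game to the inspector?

164/23

Row minima: Day → 5, Night → -4; maximin = 5.
Column maxima: Land → 12, Sea → 12; minimax = 12.
5 ≠ 12, so there is no saddle point; optimal play is mixed.
Let the inspector play Day with probability p. Expected payoff against Land: 12p + (-4)(1−p) = 16p − 4; against Sea: 5p + 12(1−p) = −7p + 12.
Setting these equal: 16p − 4 = −7p + 12 ⇒ 23p = 16 ⇒ p = 16/23, and the value is (16)·(16/23) − 4 = 164/23.
For the smuggler: with q = P(Land), equating Day's and Night's payoffs gives 7q + 5 = −16q + 12 ⇒ q = 7/23.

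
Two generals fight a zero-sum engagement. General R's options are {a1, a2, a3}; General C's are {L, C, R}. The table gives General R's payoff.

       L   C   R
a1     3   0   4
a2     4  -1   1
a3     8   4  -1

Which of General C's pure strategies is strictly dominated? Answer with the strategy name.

L

C holds General R's payoff strictly below L in every row: 0 < 3, -1 < 4, 4 < 8.
So L is strictly dominated for General C.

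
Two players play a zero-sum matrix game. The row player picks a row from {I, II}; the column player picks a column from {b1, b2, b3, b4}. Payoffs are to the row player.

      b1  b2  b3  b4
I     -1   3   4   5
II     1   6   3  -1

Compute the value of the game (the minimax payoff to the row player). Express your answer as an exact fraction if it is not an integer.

1/2

Row minima: I → -1, II → -1; maximin = -1.
Column maxima: b1 → 1, b2 → 6, b3 → 4, b4 → 5; minimax = 1.
-1 ≠ 1, so there is no saddle point; optimal play is mixed.
b2 is strictly dominated by b1 (it gives the row player strictly more in every row), so the column player never plays it.
b3 is strictly dominated by b1 (it gives the row player strictly more in every row), so the column player never plays it.
On the remaining 2×2 (I, II vs b1, b4):
Let the row player play I with probability p. Expected payoff against b1: (-1)p + 1(1−p) = −2p + 1; against b4: 5p + (-1)(1−p) = 6p − 1.
Setting these equal: −2p + 1 = 6p − 1 ⇒ −8p = -2 ⇒ p = 1/4, and the value is (-2)·(1/4) + 1 = 1/2.
For the column player: with q = P(b1), equating I's and II's payoffs gives −6q + 5 = 2q − 1 ⇒ q = 3/4.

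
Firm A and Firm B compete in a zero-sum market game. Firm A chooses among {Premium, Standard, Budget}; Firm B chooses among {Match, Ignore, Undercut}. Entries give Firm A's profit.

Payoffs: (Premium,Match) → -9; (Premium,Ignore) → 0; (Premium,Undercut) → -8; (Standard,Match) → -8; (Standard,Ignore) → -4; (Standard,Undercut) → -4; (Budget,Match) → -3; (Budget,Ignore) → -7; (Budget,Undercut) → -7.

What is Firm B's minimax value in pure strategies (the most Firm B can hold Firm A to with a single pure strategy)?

-4

Column maxima: Match → -3, Ignore → 0, Undercut → -4.
The smallest of these is -4.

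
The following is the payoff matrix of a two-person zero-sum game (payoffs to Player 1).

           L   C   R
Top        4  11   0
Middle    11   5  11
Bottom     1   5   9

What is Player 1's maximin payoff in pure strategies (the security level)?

Row minima: Top → 0, Middle → 5, Bottom → 1.
The best of these is 5.

5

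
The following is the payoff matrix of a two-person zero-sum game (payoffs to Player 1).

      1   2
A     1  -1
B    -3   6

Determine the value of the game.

3/11

Row minima: A → -1, B → -3; maximin = -1.
Column maxima: 1 → 1, 2 → 6; minimax = 1.
-1 ≠ 1, so there is no saddle point; optimal play is mixed.
Let Player 1 play A with probability p. Expected payoff against 1: 1p + (-3)(1−p) = 4p − 3; against 2: (-1)p + 6(1−p) = −7p + 6.
Setting these equal: 4p − 3 = −7p + 6 ⇒ 11p = 9 ⇒ p = 9/11, and the value is (4)·(9/11) − 3 = 3/11.
For Player 2: with q = P(1), equating A's and B's payoffs gives 2q − 1 = −9q + 6 ⇒ q = 7/11.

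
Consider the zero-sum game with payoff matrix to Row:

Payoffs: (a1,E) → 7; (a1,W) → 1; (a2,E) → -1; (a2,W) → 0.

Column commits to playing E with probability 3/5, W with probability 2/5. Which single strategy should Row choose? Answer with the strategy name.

Expected payoff of a1: (3/5)·7 + (2/5)·1 = 23/5.
Expected payoff of a2: (3/5)·(-1) + (2/5)·0 = -3/5.
The largest is 23/5, so Row's best response is a1.

a1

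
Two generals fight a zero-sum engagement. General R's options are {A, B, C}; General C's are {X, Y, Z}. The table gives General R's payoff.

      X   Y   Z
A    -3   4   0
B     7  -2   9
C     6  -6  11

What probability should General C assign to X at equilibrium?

Row minima: A → -3, B → -2, C → -6; maximin = -2.
Column maxima: X → 7, Y → 4, Z → 11; minimax = 4.
-2 ≠ 4, so there is no saddle point; optimal play is mixed.
Z is strictly dominated by X (it gives General R strictly more in every row), so General C never plays it.
With Z eliminated, C is strictly dominated by B (B gives General R strictly more in every remaining column), so General R never plays it.
On the remaining 2×2 (A, B vs X, Y):
Let General R play A with probability p. Expected payoff against X: (-3)p + 7(1−p) = −10p + 7; against Y: 4p + (-2)(1−p) = 6p − 2.
Setting these equal: −10p + 7 = 6p − 2 ⇒ −16p = -9 ⇒ p = 9/16, and the value is (-10)·(9/16) + 7 = 11/8.
For General C: with q = P(X), equating A's and B's payoffs gives −7q + 4 = 9q − 2 ⇒ q = 3/8.

3/8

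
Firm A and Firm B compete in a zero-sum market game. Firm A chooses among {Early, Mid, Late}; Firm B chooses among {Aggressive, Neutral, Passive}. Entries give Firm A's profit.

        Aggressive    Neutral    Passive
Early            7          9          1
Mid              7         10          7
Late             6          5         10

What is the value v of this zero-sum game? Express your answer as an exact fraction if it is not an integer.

Row minima: Early → 1, Mid → 7, Late → 5; maximin = 7.
Column maxima: Aggressive → 7, Neutral → 10, Passive → 10; minimax = 7.
Since maximin = minimax = 7, there is a saddle point and the value is 7.

7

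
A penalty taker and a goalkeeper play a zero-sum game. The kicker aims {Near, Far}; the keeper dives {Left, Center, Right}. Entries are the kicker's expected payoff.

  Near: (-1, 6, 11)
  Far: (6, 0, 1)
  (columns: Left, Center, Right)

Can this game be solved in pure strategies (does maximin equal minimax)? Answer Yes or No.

No

Row minima: Near → -1, Far → 0; maximin = 0.
Column maxima: Left → 6, Center → 6, Right → 11; minimax = 6.
0 ≠ 6, so no pure-strategy equilibrium exists.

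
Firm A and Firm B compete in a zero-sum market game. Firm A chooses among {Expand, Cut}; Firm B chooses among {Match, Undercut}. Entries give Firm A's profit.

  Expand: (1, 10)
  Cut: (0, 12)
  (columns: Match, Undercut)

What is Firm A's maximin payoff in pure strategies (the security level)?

1

Row minima: Expand → 1, Cut → 0.
The best of these is 1.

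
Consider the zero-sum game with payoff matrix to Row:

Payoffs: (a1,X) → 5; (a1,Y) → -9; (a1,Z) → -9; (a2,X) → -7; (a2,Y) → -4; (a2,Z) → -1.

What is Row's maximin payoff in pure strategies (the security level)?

Row minima: a1 → -9, a2 → -7.
The best of these is -7.

-7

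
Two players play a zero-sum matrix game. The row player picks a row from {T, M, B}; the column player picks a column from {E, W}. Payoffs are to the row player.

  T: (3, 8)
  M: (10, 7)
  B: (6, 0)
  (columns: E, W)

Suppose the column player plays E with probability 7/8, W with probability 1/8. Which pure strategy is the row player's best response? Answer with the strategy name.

M

Expected payoff of T: (7/8)·3 + (1/8)·8 = 29/8.
Expected payoff of M: (7/8)·10 + (1/8)·7 = 77/8.
Expected payoff of B: (7/8)·6 + (1/8)·0 = 21/4.
The largest is 77/8, so the row player's best response is M.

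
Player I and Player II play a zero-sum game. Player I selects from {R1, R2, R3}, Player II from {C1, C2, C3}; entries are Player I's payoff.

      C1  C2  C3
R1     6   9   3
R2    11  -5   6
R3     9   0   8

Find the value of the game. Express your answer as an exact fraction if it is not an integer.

36/7

Row minima: R1 → 3, R2 → -5, R3 → 0; maximin = 3.
Column maxima: C1 → 11, C2 → 9, C3 → 8; minimax = 8.
3 ≠ 8, so there is no saddle point; optimal play is mixed.
C1 is strictly dominated by C3 (it gives Player I strictly more in every row), so Player II never plays it.
With C1 eliminated, R2 is strictly dominated by R3 (R3 gives Player I strictly more in every remaining column), so Player I never plays it.
On the remaining 2×2 (R1, R3 vs C2, C3):
Let Player I play R1 with probability p. Expected payoff against C2: 9p + 0(1−p) = 9p; against C3: 3p + 8(1−p) = −5p + 8.
Setting these equal: 9p = −5p + 8 ⇒ 14p = 8 ⇒ p = 4/7, and the value is (9)·(4/7) = 36/7.
For Player II: with q = P(C2), equating R1's and R3's payoffs gives 6q + 3 = −8q + 8 ⇒ q = 5/14.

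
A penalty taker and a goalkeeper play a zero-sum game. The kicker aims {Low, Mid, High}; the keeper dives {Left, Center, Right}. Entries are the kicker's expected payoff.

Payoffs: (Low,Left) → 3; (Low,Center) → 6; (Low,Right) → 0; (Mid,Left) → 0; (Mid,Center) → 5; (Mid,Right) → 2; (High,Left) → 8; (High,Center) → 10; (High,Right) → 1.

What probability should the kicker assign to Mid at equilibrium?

Row minima: Low → 0, Mid → 0, High → 1; maximin = 1.
Column maxima: Left → 8, Center → 10, Right → 2; minimax = 2.
1 ≠ 2, so there is no saddle point; optimal play is mixed.
Low is strictly dominated by High, so the kicker never plays it.
Center is strictly dominated by Left (it gives the kicker strictly more in every row), so the keeper never plays it.
On the remaining 2×2 (Mid, High vs Left, Right):
Let the kicker play Mid with probability p. Expected payoff against Left: 0p + 8(1−p) = −8p + 8; against Right: 2p + 1(1−p) = p + 1.
Setting these equal: −8p + 8 = p + 1 ⇒ −9p = -7 ⇒ p = 7/9, and the value is (-8)·(7/9) + 8 = 16/9.
For the keeper: with q = P(Left), equating Mid's and High's payoffs gives −2q + 2 = 7q + 1 ⇒ q = 1/9.

7/9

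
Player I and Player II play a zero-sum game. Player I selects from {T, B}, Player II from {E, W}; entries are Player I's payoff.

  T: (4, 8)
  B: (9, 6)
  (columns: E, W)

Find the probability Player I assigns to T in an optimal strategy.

Row minima: T → 4, B → 6; maximin = 6.
Column maxima: E → 9, W → 8; minimax = 8.
6 ≠ 8, so there is no saddle point; optimal play is mixed.
Let Player I play T with probability p. Expected payoff against E: 4p + 9(1−p) = −5p + 9; against W: 8p + 6(1−p) = 2p + 6.
Setting these equal: −5p + 9 = 2p + 6 ⇒ −7p = -3 ⇒ p = 3/7, and the value is (-5)·(3/7) + 9 = 48/7.
For Player II: with q = P(E), equating T's and B's payoffs gives −4q + 8 = 3q + 6 ⇒ q = 2/7.

3/7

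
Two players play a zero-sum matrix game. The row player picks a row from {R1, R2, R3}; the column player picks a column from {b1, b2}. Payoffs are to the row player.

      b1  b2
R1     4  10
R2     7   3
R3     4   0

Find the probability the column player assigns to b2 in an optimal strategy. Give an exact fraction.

3/10

Row minima: R1 → 4, R2 → 3, R3 → 0; maximin = 4.
Column maxima: b1 → 7, b2 → 10; minimax = 7.
4 ≠ 7, so there is no saddle point; optimal play is mixed.
R3 is strictly dominated by R2, so the row player never plays it.
On the remaining 2×2 (R1, R2 vs b1, b2):
Let the row player play R1 with probability p. Expected payoff against b1: 4p + 7(1−p) = −3p + 7; against b2: 10p + 3(1−p) = 7p + 3.
Setting these equal: −3p + 7 = 7p + 3 ⇒ −10p = -4 ⇒ p = 2/5, and the value is (-3)·(2/5) + 7 = 29/5.
For the column player: with q = P(b1), equating R1's and R2's payoffs gives −6q + 10 = 4q + 3 ⇒ q = 7/10.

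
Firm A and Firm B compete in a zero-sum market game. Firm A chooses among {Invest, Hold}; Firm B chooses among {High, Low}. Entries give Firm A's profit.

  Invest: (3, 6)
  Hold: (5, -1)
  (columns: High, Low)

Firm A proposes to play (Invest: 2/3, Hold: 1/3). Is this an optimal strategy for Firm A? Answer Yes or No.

Against High this mix gives (2/3)·3 + (1/3)·5 = 11/3.
Against Low this mix gives (2/3)·6 + (1/3)·(-1) = 11/3.
All of Firm B's active replies (High, Low) yield 11/3, and no column does worse for Firm A. The mix makes Firm B indifferent and guarantees 11/3, so it is optimal.

Yes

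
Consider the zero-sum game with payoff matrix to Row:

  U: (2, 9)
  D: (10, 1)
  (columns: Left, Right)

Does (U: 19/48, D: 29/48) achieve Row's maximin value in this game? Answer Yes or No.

No

Against Left this mix gives (19/48)·2 + (29/48)·10 = 41/6.
Against Right this mix gives (19/48)·9 + (29/48)·1 = 25/6.
Column will play Right, holding Row to 25/6. Shifting weight toward the row that does better against Right would raise this floor (the equalizing mix achieves 11/2 against both Right and Left), so the proposed strategy is not optimal.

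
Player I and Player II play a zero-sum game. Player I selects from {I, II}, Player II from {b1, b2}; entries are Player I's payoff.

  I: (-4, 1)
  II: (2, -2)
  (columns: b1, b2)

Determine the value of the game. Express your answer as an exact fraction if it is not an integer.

Row minima: I → -4, II → -2; maximin = -2.
Column maxima: b1 → 2, b2 → 1; minimax = 1.
-2 ≠ 1, so there is no saddle point; optimal play is mixed.
Let Player I play I with probability p. Expected payoff against b1: (-4)p + 2(1−p) = −6p + 2; against b2: 1p + (-2)(1−p) = 3p − 2.
Setting these equal: −6p + 2 = 3p − 2 ⇒ −9p = -4 ⇒ p = 4/9, and the value is (-6)·(4/9) + 2 = -2/3.
For Player II: with q = P(b1), equating I's and II's payoffs gives −5q + 1 = 4q − 2 ⇒ q = 1/3.

-2/3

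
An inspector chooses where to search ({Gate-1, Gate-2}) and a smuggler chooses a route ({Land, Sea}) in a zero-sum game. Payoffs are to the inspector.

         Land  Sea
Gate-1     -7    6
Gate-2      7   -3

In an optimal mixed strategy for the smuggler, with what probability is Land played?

9/23

Row minima: Gate-1 → -7, Gate-2 → -3; maximin = -3.
Column maxima: Land → 7, Sea → 6; minimax = 6.
-3 ≠ 6, so there is no saddle point; optimal play is mixed.
Let the inspector play Gate-1 with probability p. Expected payoff against Land: (-7)p + 7(1−p) = −14p + 7; against Sea: 6p + (-3)(1−p) = 9p − 3.
Setting these equal: −14p + 7 = 9p − 3 ⇒ −23p = -10 ⇒ p = 10/23, and the value is (-14)·(10/23) + 7 = 21/23.
For the smuggler: with q = P(Land), equating Gate-1's and Gate-2's payoffs gives −13q + 6 = 10q − 3 ⇒ q = 9/23.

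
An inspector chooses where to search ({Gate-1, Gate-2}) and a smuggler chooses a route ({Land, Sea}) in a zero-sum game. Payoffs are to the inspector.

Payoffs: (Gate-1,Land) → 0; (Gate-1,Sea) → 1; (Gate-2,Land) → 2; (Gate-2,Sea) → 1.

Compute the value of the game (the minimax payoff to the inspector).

1

Row minima: Gate-1 → 0, Gate-2 → 1; maximin = 1.
Column maxima: Land → 2, Sea → 1; minimax = 1.
Since maximin = minimax = 1, there is a saddle point and the value is 1.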